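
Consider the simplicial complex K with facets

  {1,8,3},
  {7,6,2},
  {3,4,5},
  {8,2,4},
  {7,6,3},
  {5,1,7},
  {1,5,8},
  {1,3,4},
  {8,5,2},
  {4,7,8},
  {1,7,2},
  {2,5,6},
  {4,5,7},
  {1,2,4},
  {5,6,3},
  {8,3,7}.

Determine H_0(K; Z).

Order the vertices as 1 < 2 < 3 < 4 < 5 < 6 < 7 < 8. Listing each simplex with vertices in this order, K has dimension 2 with simplices:

  0-simplices (8): [1], [2], [3], [4], [5], [6], [7], [8]
  1-simplices (24): (24 of them)
  2-simplices (16): [1,2,4], [1,2,7], [1,3,4], [1,3,8], [1,5,7], [1,5,8], [2,4,8], [2,5,6], [2,5,8], [2,6,7], [3,4,5], [3,5,6], [3,6,7], [3,7,8], [4,5,7], [4,7,8]

giving chain groups C_0 ≅ Z^8, C_1 ≅ Z^24, C_2 ≅ Z^16.

The boundary map ∂_1: C_1 → C_0 is given by ∂[p,q] = [q] − [p]. For instance
  ∂[4,7] = [7] − [4].
The resulting 8×24 matrix has rank 7, and its Smith normal form has invariant factors (1,1,1,1,1,1,1).

The boundary map ∂_2: C_2 → C_1 acts by ∂[p,q,r] = [q,r] − [p,r] + [p,q]. For instance
  ∂[1,3,4] = [3,4] − [1,4] + [1,3],
  ∂[2,4,8] = [4,8] − [2,8] + [2,4].
As a 24×16 matrix over Z this has rank 15, with invariant factors (1,1,1,1,1,1,1,1,1,1,1,1,1,1,1).

Computing H_k = (kernel of ∂_k) / (image of ∂_{k+1}):

  H_0: rank C_0 − rank ∂_1 = 8 − 7 = 1, and the invariant factors of ∂_1 are all 1, so H_0 = Z.

H_0 = Z.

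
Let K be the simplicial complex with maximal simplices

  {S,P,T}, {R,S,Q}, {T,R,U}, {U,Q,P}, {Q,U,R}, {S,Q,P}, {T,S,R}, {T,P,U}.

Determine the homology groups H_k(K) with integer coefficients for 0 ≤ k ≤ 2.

Take the total order P < Q < R < S < T < U on the vertex set. Then K (dimension 2) consists of the simplices:

  0-simplices (6): P, Q, R, S, T, U
  1-simplices (12): PQ, PS, PT, PU, QR, QS, QU, RS, RT, RU, ST, TU
  2-simplices (8): PQS, PQU, PST, PTU, QRS, QRU, RST, RTU

Hence C_0 ≅ Z^6, C_1 ≅ Z^12, C_2 ≅ Z^8.

The boundary map ∂_1: C_1 → C_0 maps an edge to its endpoints' difference, ∂[p,q] = q − p.
This gives a 6×12 integer matrix of rank 5; reducing to Smith normal form yields diagonal entries (1,1,1,1,1).

The boundary map ∂_2: C_2 → C_1 sends each 2-simplex [p,q,r] to [q,r] − [p,r] + [p,q]. For instance
  ∂PQS = QS − PS + PQ,
  ∂QRS = RS − QS + QR.
As a 12×8 matrix over Z this has rank 7, with invariant factors (1,1,1,1,1,1,1).

Reading off H_k = ker ∂_k / im ∂_{k+1}:

  H_0: rank C_0 − rank ∂_1 = 6 − 5 = 1, and the invariant factors of ∂_1 are all 1, so H_0 ≅ Z.
  H_1: rank ker ∂_1 − rank ∂_2 = (12 − 5) − 7 = 0, and the invariant factors of ∂_2 are all 1, so H_1 ≅ 0.
  H_2: rank ker ∂_2 − rank ∂_3 = (8 − 7) − 0 = 1, and there is no ∂_3, so H_2 ≅ Z.

As a check, the Euler characteristic is 6 − 12 + 8 = 2, which agrees with 1 − 0 + 1 = 2.
(K is a triangulation of the 2-sphere S^2.)

H_0 ≅ Z,  H_1 = 0,  H_2 ≅ Z.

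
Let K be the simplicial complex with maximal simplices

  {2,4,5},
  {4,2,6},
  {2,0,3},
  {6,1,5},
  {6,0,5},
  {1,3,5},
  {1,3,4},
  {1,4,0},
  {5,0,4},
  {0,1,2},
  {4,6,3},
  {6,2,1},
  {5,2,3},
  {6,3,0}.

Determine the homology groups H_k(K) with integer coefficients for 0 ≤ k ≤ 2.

Order the vertices as 0 < 1 < 2 < 3 < 4 < 5 < 6. Listing each simplex with vertices in this order, K has dimension 2 with simplices:

  0-simplices (7): [0], [1], [2], [3], [4], [5], [6]
  1-simplices (21): [0,1], [0,2], [0,3], [0,4], [0,5], [0,6], [1,2], [1,3], [1,4], [1,5], [1,6], [2,3], [2,4], [2,5], [2,6], [3,4], [3,5], [3,6], [4,5], [4,6], [5,6]
  2-simplices (14): [0,1,2], [0,1,4], [0,2,3], [0,3,6], [0,4,5], [0,5,6], [1,2,6], [1,3,4], [1,3,5], [1,5,6], [2,3,5], [2,4,5], [2,4,6], [3,4,6]

Hence C_0 ≅ Z^7, C_1 ≅ Z^21, C_2 ≅ Z^14.

Boundary ∂_1: C_1 → C_0 maps an edge to its endpoints' difference, ∂[p,q] = q − p.
This gives a 7×21 integer matrix of rank 6; reducing to Smith normal form yields diagonal entries (1,1,1,1,1,1).

The boundary map ∂_2: C_2 → C_1 acts by ∂[p,q,r] = [q,r] − [p,r] + [p,q]. For instance
  ∂[1,5,6] = [5,6] − [1,6] + [1,5],
  ∂[2,4,5] = [4,5] − [2,5] + [2,4].
The 21×14 boundary matrix has rank 13 and Smith normal form diag(1,1,1,1,1,1,1,1,1,1,1,1,1).

Reading off H_k = ker ∂_k / im ∂_{k+1}:

  H_0: rank C_0 − rank ∂_1 = 7 − 6 = 1, and the invariant factors of ∂_1 are all 1, so H_0 = Z.
  H_1: rank ker ∂_1 − rank ∂_2 = (21 − 6) − 13 = 2, and the invariant factors of ∂_2 are all 1, so H_1 = Z^2.
  H_2: rank ker ∂_2 − rank ∂_3 = (14 − 13) − 0 = 1, and there is no ∂_3, so H_2 = Z.

As a check, the Euler characteristic is 7 − 21 + 14 = 0, which agrees with 1 − 2 + 1 = 0.

H_0 ≅ Z,  H_1 ≅ Z^2,  H_2 ≅ Z.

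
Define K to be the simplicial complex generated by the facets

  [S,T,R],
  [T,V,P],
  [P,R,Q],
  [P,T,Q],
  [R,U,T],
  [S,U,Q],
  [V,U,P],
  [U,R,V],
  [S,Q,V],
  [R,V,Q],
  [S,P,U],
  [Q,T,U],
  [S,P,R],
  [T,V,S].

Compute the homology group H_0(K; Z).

H_0 ≅ Z.

Fix the vertex order P < Q < R < S < T < U < V and write every simplex with vertices in increasing order. Then dim K = 2 and the simplices of K are:

  0-simplices (7): P, Q, R, S, T, U, V
  1-simplices (21): PQ, PR, PS, PT, PU, PV, QR, QS, QT, QU, QV, RS, RT, RU, RV, ST, SU, SV, TU, TV, UV
  2-simplices (14): PQR, PQT, PRS, PSU, PTV, PUV, QRV, QSU, QSV, QTU, RST, RTU, RUV, STV

Hence C_0 ≅ Z^7, C_1 ≅ Z^21, C_2 ≅ Z^14.

∂_1: C_1 → C_0 sends each edge [p,q] (with p < q) to q − p. For instance
  ∂QS = S − Q.
As a 7×21 matrix over Z this has rank 6, with invariant factors (1,1,1,1,1,1).

Boundary ∂_2: C_2 → C_1 acts by ∂[p,q,r] = [q,r] − [p,r] + [p,q]. For instance
  ∂RST = ST − RT + RS,
  ∂STV = TV − SV + ST.
The 21×14 boundary matrix has rank 13 and Smith normal form diag(1,1,1,1,1,1,1,1,1,1,1,1,1).

Reading off H_k = ker ∂_k / im ∂_{k+1}:

  H_0: rank C_0 − rank ∂_1 = 7 − 6 = 1, and the invariant factors of ∂_1 are all 1, so H_0 ≅ Z.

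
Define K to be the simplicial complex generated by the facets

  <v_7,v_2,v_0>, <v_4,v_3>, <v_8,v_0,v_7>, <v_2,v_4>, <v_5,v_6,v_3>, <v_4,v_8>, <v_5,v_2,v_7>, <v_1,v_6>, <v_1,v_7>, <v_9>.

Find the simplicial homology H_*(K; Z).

We work with the vertex ordering v_0 < v_1 < v_2 < v_3 < v_4 < v_5 < v_6 < v_7 < v_8 < v_9. The simplices of K, each written with vertices in increasing order, are:

  0-simplices (10): [v_0], [v_1], [v_2], [v_3], [v_4], [v_5], [v_6], [v_7], [v_8], [v_9]
  1-simplices (15): (15 of them)
  2-simplices (4): [v_0,v_2,v_7], [v_0,v_7,v_8], [v_2,v_5,v_7], [v_3,v_5,v_6]

so the chain groups are C_0 ≅ Z^10, C_1 ≅ Z^15, C_2 ≅ Z^4.

Boundary ∂_1: C_1 → C_0 maps an edge to its endpoints' difference, ∂[p,q] = q − p.
This gives a 10×15 integer matrix of rank 8; reducing to Smith normal form yields diagonal entries (1,1,1,1,1,1,1,1).

∂_2: C_2 → C_1 sends each 2-simplex [p,q,r] to [q,r] − [p,r] + [p,q]. For instance
  ∂[v_2,v_5,v_7] = [v_5,v_7] − [v_2,v_7] + [v_2,v_5],
  ∂[v_3,v_5,v_6] = [v_5,v_6] − [v_3,v_6] + [v_3,v_5].
The 15×4 boundary matrix has rank 4 and Smith normal form diag(1,1,1,1).

Now H_k = ker ∂_k / im ∂_{k+1}, so:

  H_0: rank C_0 − rank ∂_1 = 10 − 8 = 2, and the invariant factors of ∂_1 are all 1, so H_0 ≅ Z^2.
  H_1: rank ker ∂_1 − rank ∂_2 = (15 − 8) − 4 = 3, and the invariant factors of ∂_2 are all 1, so H_1 ≅ Z^3.
  H_2: rank ker ∂_2 − rank ∂_3 = (4 − 4) − 0 = 0, and there is no ∂_3, so H_2 ≅ 0.

As a check, the Euler characteristic is 10 − 15 + 4 = -1, which agrees with 2 − 3 + 0 = -1.

H_0 ≅ Z^2,  H_1 ≅ Z^3,  H_2 = 0.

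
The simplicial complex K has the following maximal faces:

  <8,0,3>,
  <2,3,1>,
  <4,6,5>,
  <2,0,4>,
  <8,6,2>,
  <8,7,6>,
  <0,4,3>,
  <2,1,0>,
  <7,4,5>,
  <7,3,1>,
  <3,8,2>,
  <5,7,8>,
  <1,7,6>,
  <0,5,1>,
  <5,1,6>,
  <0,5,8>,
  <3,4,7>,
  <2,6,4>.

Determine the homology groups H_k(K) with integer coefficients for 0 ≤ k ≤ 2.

Order the vertices as 0 < 1 < 2 < 3 < 4 < 5 < 6 < 7 < 8. Listing each simplex with vertices in this order, K has dimension 2 with simplices:

  0-simplices (9): [0], [1], [2], [3], [4], [5], [6], [7], [8]
  1-simplices (27): (27 of them)
  2-simplices (18): [0,1,2], [0,1,5], [0,2,4], [0,3,4], [0,3,8], [0,5,8], [1,2,3], [1,3,7], [1,5,6], [1,6,7], [2,3,8], [2,4,6], [2,6,8], [3,4,7], [4,5,6], [4,5,7], [5,7,8], [6,7,8]

giving chain groups C_0 ≅ Z^9, C_1 ≅ Z^27, C_2 ≅ Z^18.

∂_1: C_1 → C_0 maps an edge to its endpoints' difference, ∂[p,q] = q − p. For instance
  ∂[6,7] = [7] − [6].
As a 9×27 matrix over Z this has rank 8, with invariant factors (1,1,1,1,1,1,1,1).

Boundary ∂_2: C_2 → C_1 acts by ∂[p,q,r] = [q,r] − [p,r] + [p,q]. For instance
  ∂[5,7,8] = [7,8] − [5,8] + [5,7],
  ∂[1,2,3] = [2,3] − [1,3] + [1,2].
As a 27×18 matrix over Z this has rank 18, with invariant factors (1,1,1,1,1,1,1,1,1,1,1,1,1,1,1,1,1,2).

From H_k ≅ ker(∂_k) / im(∂_{k+1}) we obtain:

  H_0: rank C_0 − rank ∂_1 = 9 − 8 = 1, and the invariant factors of ∂_1 are all 1, so H_0 ≅ Z.
  H_1: rank ker ∂_1 − rank ∂_2 = (27 − 8) − 18 = 1, and ∂_2 has invariant factor 2 > 1, so H_1 ≅ Z ⊕ Z/2Z.
  H_2: rank ker ∂_2 − rank ∂_3 = (18 − 18) − 0 = 0, and there is no ∂_3, so H_2 ≅ 0.

As a check, the Euler characteristic is 9 − 27 + 18 = 0, which agrees with 1 − 1 + 0 = 0.
(K is a triangulation of the Klein bottle.)

H_0 ≅ Z,  H_1 ≅ Z ⊕ Z/2Z,  H_2 = 0.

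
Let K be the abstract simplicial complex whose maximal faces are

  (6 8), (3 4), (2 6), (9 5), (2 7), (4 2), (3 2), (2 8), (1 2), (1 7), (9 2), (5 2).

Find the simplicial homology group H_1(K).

We work with the vertex ordering 1 < 2 < 3 < 4 < 5 < 6 < 7 < 8 < 9. The simplices of K, each written with vertices in increasing order, are:

  0-simplices (9): [1], [2], [3], [4], [5], [6], [7], [8], [9]
  1-simplices (12): [1,2], [1,7], [2,3], [2,4], [2,5], [2,6], [2,7], [2,8], [2,9], [3,4], [5,9], [6,8]

Hence C_0 ≅ Z^9, C_1 ≅ Z^12.

∂_1: C_1 → C_0 maps an edge to its endpoints' difference, ∂[p,q] = q − p.
The resulting 9×12 matrix has rank 8, and its Smith normal form has invariant factors (1,1,1,1,1,1,1,1).

Computing H_k = (kernel of ∂_k) / (image of ∂_{k+1}):

  H_1: rank ker ∂_1 − rank ∂_2 = (12 − 8) − 0 = 4, and there is no ∂_2, so H_1 ≅ Z^4.

H_1 ≅ Z^4.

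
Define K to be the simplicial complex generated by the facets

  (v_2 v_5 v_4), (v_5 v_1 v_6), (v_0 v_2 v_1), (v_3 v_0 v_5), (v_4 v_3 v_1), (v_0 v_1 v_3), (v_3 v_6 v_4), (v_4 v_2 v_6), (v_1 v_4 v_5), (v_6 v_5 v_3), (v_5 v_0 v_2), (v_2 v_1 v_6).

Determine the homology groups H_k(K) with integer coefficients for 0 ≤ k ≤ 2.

Order the vertices as v_0 < v_1 < v_2 < v_3 < v_4 < v_5 < v_6. Listing each simplex with vertices in this order, K has dimension 2 with simplices:

  0-simplices (7): [v_0], [v_1], [v_2], [v_3], [v_4], [v_5], [v_6]
  1-simplices (18): (18 of them)
  2-simplices (12): (12 of them)

so the chain groups are C_0 ≅ Z^7, C_1 ≅ Z^18, C_2 ≅ Z^12.

Boundary ∂_1: C_1 → C_0 is given by ∂[p,q] = [q] − [p]. For instance
  ∂[v_3,v_4] = [v_4] − [v_3].
The resulting 7×18 matrix has rank 6, and its Smith normal form has invariant factors (1,1,1,1,1,1).

Boundary ∂_2: C_2 → C_1 sends each 2-simplex [p,q,r] to [q,r] − [p,r] + [p,q]. For instance
  ∂[v_1,v_4,v_5] = [v_4,v_5] − [v_1,v_5] + [v_1,v_4],
  ∂[v_1,v_2,v_6] = [v_2,v_6] − [v_1,v_6] + [v_1,v_2].
The resulting 18×12 matrix has rank 12, and its Smith normal form has invariant factors (1,1,1,1,1,1,1,1,1,1,1,2).

Now H_k = ker ∂_k / im ∂_{k+1}, so:

  H_0: rank C_0 − rank ∂_1 = 7 − 6 = 1, and the invariant factors of ∂_1 are all 1, so H_0 ≅ Z.
  H_1: rank ker ∂_1 − rank ∂_2 = (18 − 6) − 12 = 0, and ∂_2 has invariant factor 2 > 1, so H_1 ≅ Z/2.
  H_2: rank ker ∂_2 − rank ∂_3 = (12 − 12) − 0 = 0, and there is no ∂_3, so H_2 ≅ 0.

As a check, the Euler characteristic is 7 − 18 + 12 = 1, which agrees with 1 − 0 + 0 = 1.

H_0 = Z,  H_1 = Z/2,  H_2 = 0.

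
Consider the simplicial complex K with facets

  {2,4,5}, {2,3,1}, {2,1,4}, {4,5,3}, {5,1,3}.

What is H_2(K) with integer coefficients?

H_2 = 0.

Order the vertices as 1 < 2 < 3 < 4 < 5. Listing each simplex with vertices in this order, K has dimension 2 with simplices:

  0-simplices (5): [1], [2], [3], [4], [5]
  1-simplices (10): [1,2], [1,3], [1,4], [1,5], [2,3], [2,4], [2,5], [3,4], [3,5], [4,5]
  2-simplices (5): [1,2,3], [1,2,4], [1,3,5], [2,4,5], [3,4,5]

so the chain groups are C_0 ≅ Z^5, C_1 ≅ Z^10, C_2 ≅ Z^5.

∂_1: C_1 → C_0 sends each edge [p,q] (with p < q) to q − p.
This gives a 5×10 integer matrix of rank 4; reducing to Smith normal form yields diagonal entries (1,1,1,1).

∂_2: C_2 → C_1 sends each 2-simplex [p,q,r] to [q,r] − [p,r] + [p,q]. For instance
  ∂[1,2,4] = [2,4] − [1,4] + [1,2],
  ∂[3,4,5] = [4,5] − [3,5] + [3,4].
The resulting 10×5 matrix has rank 5, and its Smith normal form has invariant factors (1,1,1,1,1).

Reading off H_k = ker ∂_k / im ∂_{k+1}:

  H_2: rank ker ∂_2 − rank ∂_3 = (5 − 5) − 0 = 0, and there is no ∂_3, so H_2 = 0.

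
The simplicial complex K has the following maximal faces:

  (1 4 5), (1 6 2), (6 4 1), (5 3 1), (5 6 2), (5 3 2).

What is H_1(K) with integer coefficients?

K has 6 vertices, 12 edges, 6 triangles.
rank ∂_1 = 5, rank ∂_2 = 6 ⇒ b_1 = 12 − 5 − 6 = 1; all invariant factors of ∂_2 are 1 so no torsion. So H_1 ≅ Z.

H_1 = Z.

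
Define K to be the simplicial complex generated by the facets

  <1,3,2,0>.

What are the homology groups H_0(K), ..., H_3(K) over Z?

H_0 ≅ Z,  H_1 = 0,  H_2 = 0,  H_3 = 0.

We work with the vertex ordering 0 < 1 < 2 < 3. The simplices of K, each written with vertices in increasing order, are:

  0-simplices (4): [0], [1], [2], [3]
  1-simplices (6): [0,1], [0,2], [0,3], [1,2], [1,3], [2,3]
  2-simplices (4): [0,1,2], [0,1,3], [0,2,3], [1,2,3]
  3-simplices (1): [0,1,2,3]

Hence C_0 ≅ Z^4, C_1 ≅ Z^6, C_2 ≅ Z^4, C_3 ≅ Z^1.

The boundary map ∂_1: C_1 → C_0 sends each edge [p,q] (with p < q) to q − p.
As a 4×6 matrix over Z this has rank 3, with invariant factors (1,1,1).

Boundary ∂_2: C_2 → C_1 maps a triangle to the signed sum of its edges. For instance
  ∂[0,1,3] = [1,3] − [0,3] + [0,1],
  ∂[0,1,2] = [1,2] − [0,2] + [0,1].
This gives a 6×4 integer matrix of rank 3; reducing to Smith normal form yields diagonal entries (1,1,1).

∂_3: C_3 → C_2 sends each 3-simplex σ to the alternating sum Σ_i (−1)^i (σ with its i-th vertex removed). For instance
  ∂[0,1,2,3] = [1,2,3] − [0,2,3] + [0,1,3] − [0,1,2].
This gives a 4×1 integer matrix of rank 1; reducing to Smith normal form yields diagonal entries (1).

Now H_k = ker ∂_k / im ∂_{k+1}, so:

  H_0: rank C_0 − rank ∂_1 = 4 − 3 = 1, and the invariant factors of ∂_1 are all 1, so H_0 ≅ Z.
  H_1: rank ker ∂_1 − rank ∂_2 = (6 − 3) − 3 = 0, and the invariant factors of ∂_2 are all 1, so H_1 ≅ 0.
  H_2: rank ker ∂_2 − rank ∂_3 = (4 − 3) − 1 = 0, and the invariant factors of ∂_3 are all 1, so H_2 ≅ 0.
  H_3: rank ker ∂_3 − rank ∂_4 = (1 − 1) − 0 = 0, and there is no ∂_4, so H_3 ≅ 0.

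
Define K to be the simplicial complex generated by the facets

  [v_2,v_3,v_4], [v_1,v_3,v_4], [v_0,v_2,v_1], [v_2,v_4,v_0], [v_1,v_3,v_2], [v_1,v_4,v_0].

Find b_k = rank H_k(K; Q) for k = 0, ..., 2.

b_0 = 1, b_1 = 0, b_2 = 1.

Fix the vertex order v_0 < v_1 < v_2 < v_3 < v_4 and write every simplex with vertices in increasing order. Then dim K = 2 and the simplices of K are:

  0-simplices (5): [v_0], [v_1], [v_2], [v_3], [v_4]
  1-simplices (9): [v_0,v_1], [v_0,v_2], [v_0,v_4], [v_1,v_2], [v_1,v_3], [v_1,v_4], [v_2,v_3], [v_2,v_4], [v_3,v_4]
  2-simplices (6): [v_0,v_1,v_2], [v_0,v_1,v_4], [v_0,v_2,v_4], [v_1,v_2,v_3], [v_1,v_3,v_4], [v_2,v_3,v_4]

Hence C_0 ≅ Z^5, C_1 ≅ Z^9, C_2 ≅ Z^6.

Boundary ∂_1: C_1 → C_0 is given by ∂[p,q] = [q] − [p]. For instance
  ∂[v_3,v_4] = [v_4] − [v_3].
As a 5×9 matrix over Z this has rank 4, with invariant factors (1,1,1,1).

The boundary map ∂_2: C_2 → C_1 maps a triangle to the signed sum of its edges. For instance
  ∂[v_2,v_3,v_4] = [v_3,v_4] − [v_2,v_4] + [v_2,v_3],
  ∂[v_0,v_1,v_2] = [v_1,v_2] − [v_0,v_2] + [v_0,v_1].
This gives a 9×6 integer matrix of rank 5; reducing to Smith normal form yields diagonal entries (1,1,1,1,1).

Computing H_k = (kernel of ∂_k) / (image of ∂_{k+1}):

  H_0: rank C_0 − rank ∂_1 = 5 − 4 = 1, and the invariant factors of ∂_1 are all 1, so H_0 ≅ Z.
  H_1: rank ker ∂_1 − rank ∂_2 = (9 − 4) − 5 = 0, and the invariant factors of ∂_2 are all 1, so H_1 ≅ 0.
  H_2: rank ker ∂_2 − rank ∂_3 = (6 − 5) − 0 = 1, and there is no ∂_3, so H_2 ≅ Z.

Hence the Betti numbers are b_0 = 1, b_1 = 0, b_2 = 1.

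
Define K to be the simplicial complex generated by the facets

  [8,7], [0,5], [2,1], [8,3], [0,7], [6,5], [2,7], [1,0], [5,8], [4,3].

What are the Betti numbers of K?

b_0 = 1, b_1 = 2.

Fix the vertex order 0 < 1 < 2 < 3 < 4 < 5 < 6 < 7 < 8 and write every simplex with vertices in increasing order. Then dim K = 1 and the simplices of K are:

  0-simplices (9): [0], [1], [2], [3], [4], [5], [6], [7], [8]
  1-simplices (10): [0,1], [0,5], [0,7], [1,2], [2,7], [3,4], [3,8], [5,6], [5,8], [7,8]

giving chain groups C_0 ≅ Z^9, C_1 ≅ Z^10.

∂_1: C_1 → C_0 is given by ∂[p,q] = [q] − [p]. For instance
  ∂[0,1] = [1] − [0].
This gives a 9×10 integer matrix of rank 8; reducing to Smith normal form yields diagonal entries (1,1,1,1,1,1,1,1).

From H_k ≅ ker(∂_k) / im(∂_{k+1}) we obtain:

  H_0: rank C_0 − rank ∂_1 = 9 − 8 = 1, and the invariant factors of ∂_1 are all 1, so H_0 ≅ Z.
  H_1: rank ker ∂_1 − rank ∂_2 = (10 − 8) − 0 = 2, and there is no ∂_2, so H_1 ≅ Z^2.

Hence the Betti numbers are b_0 = 1, b_1 = 2.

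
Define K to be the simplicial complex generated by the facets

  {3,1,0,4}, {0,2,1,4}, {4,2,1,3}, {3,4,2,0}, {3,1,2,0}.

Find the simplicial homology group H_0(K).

Take the total order 0 < 1 < 2 < 3 < 4 on the vertex set. Then K (dimension 3) consists of the simplices:

  0-simplices (5): [0], [1], [2], [3], [4]
  1-simplices (10): [0,1], [0,2], [0,3], [0,4], [1,2], [1,3], [1,4], [2,3], [2,4], [3,4]
  2-simplices (10): [0,1,2], [0,1,3], [0,1,4], [0,2,3], [0,2,4], [0,3,4], [1,2,3], [1,2,4], [1,3,4], [2,3,4]
  3-simplices (5): [0,1,2,3], [0,1,2,4], [0,1,3,4], [0,2,3,4], [1,2,3,4]

Hence C_0 ≅ Z^5, C_1 ≅ Z^10, C_2 ≅ Z^10, C_3 ≅ Z^5.

∂_1: C_1 → C_0 maps an edge to its endpoints' difference, ∂[p,q] = q − p.
This gives a 5×10 integer matrix of rank 4; reducing to Smith normal form yields diagonal entries (1,1,1,1).

The boundary map ∂_2: C_2 → C_1 maps a triangle to the signed sum of its edges. For instance
  ∂[1,2,3] = [2,3] − [1,3] + [1,2],
  ∂[0,1,4] = [1,4] − [0,4] + [0,1].
The resulting 10×10 matrix has rank 6, and its Smith normal form has invariant factors (1,1,1,1,1,1).

∂_3: C_3 → C_2 sends each 3-simplex σ to the alternating sum Σ_i (−1)^i (σ with its i-th vertex removed). For instance
  ∂[0,2,3,4] = [2,3,4] − [0,3,4] + [0,2,4] − [0,2,3],
  ∂[0,1,2,3] = [1,2,3] − [0,2,3] + [0,1,3] − [0,1,2].
The resulting 10×5 matrix has rank 4, and its Smith normal form has invariant factors (1,1,1,1).

Computing H_k = (kernel of ∂_k) / (image of ∂_{k+1}):

  H_0: rank C_0 − rank ∂_1 = 5 − 4 = 1, and the invariant factors of ∂_1 are all 1, so H_0 ≅ Z.

H_0 ≅ Z.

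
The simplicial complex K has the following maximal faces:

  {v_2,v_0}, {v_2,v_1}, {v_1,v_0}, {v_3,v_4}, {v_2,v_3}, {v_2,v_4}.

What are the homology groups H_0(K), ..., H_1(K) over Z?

We work with the vertex ordering v_0 < v_1 < v_2 < v_3 < v_4. The simplices of K, each written with vertices in increasing order, are:

  0-simplices (5): [v_0], [v_1], [v_2], [v_3], [v_4]
  1-simplices (6): [v_0,v_1], [v_0,v_2], [v_1,v_2], [v_2,v_3], [v_2,v_4], [v_3,v_4]

giving chain groups C_0 ≅ Z^5, C_1 ≅ Z^6.

The boundary map ∂_1: C_1 → C_0 is given by ∂[p,q] = [q] − [p]. For instance
  ∂[v_2,v_4] = [v_4] − [v_2].
The 5×6 boundary matrix has rank 4 and Smith normal form diag(1,1,1,1).

Now H_k = ker ∂_k / im ∂_{k+1}, so:

  H_0: rank C_0 − rank ∂_1 = 5 − 4 = 1, and the invariant factors of ∂_1 are all 1, so H_0 = Z.
  H_1: rank ker ∂_1 − rank ∂_2 = (6 − 4) − 0 = 2, and there is no ∂_2, so H_1 = Z^2.

H_0 ≅ Z,  H_1 ≅ Z^2.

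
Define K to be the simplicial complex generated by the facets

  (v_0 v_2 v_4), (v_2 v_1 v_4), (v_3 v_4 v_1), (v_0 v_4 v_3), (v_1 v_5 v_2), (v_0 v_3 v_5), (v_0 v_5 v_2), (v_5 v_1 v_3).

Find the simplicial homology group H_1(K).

H_1 = 0.

We work with the vertex ordering v_0 < v_1 < v_2 < v_3 < v_4 < v_5. The simplices of K, each written with vertices in increasing order, are:

  0-simplices (6): [v_0], [v_1], [v_2], [v_3], [v_4], [v_5]
  1-simplices (12): [v_0,v_2], [v_0,v_3], [v_0,v_4], [v_0,v_5], [v_1,v_2], [v_1,v_3], [v_1,v_4], [v_1,v_5], [v_2,v_4], [v_2,v_5], [v_3,v_4], [v_3,v_5]
  2-simplices (8): [v_0,v_2,v_4], [v_0,v_2,v_5], [v_0,v_3,v_4], [v_0,v_3,v_5], [v_1,v_2,v_4], [v_1,v_2,v_5], [v_1,v_3,v_4], [v_1,v_3,v_5]

so the chain groups are C_0 ≅ Z^6, C_1 ≅ Z^12, C_2 ≅ Z^8.

Boundary ∂_1: C_1 → C_0 maps an edge to its endpoints' difference, ∂[p,q] = q − p. For instance
  ∂[v_3,v_4] = [v_4] − [v_3].
The resulting 6×12 matrix has rank 5, and its Smith normal form has invariant factors (1,1,1,1,1).

Boundary ∂_2: C_2 → C_1 maps a triangle to the signed sum of its edges. For instance
  ∂[v_0,v_3,v_4] = [v_3,v_4] − [v_0,v_4] + [v_0,v_3],
  ∂[v_1,v_2,v_5] = [v_2,v_5] − [v_1,v_5] + [v_1,v_2].
As a 12×8 matrix over Z this has rank 7, with invariant factors (1,1,1,1,1,1,1).

Reading off H_k = ker ∂_k / im ∂_{k+1}:

  H_1: rank ker ∂_1 − rank ∂_2 = (12 − 5) − 7 = 0, and the invariant factors of ∂_2 are all 1, so H_1 = 0.

(K is a triangulation of the 2-sphere S^2.)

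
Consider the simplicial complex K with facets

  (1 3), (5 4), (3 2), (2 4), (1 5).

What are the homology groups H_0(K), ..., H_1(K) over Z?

H_0 = Z,  H_1 = Z.

Fix the vertex order 1 < 2 < 3 < 4 < 5 and write every simplex with vertices in increasing order. Then dim K = 1 and the simplices of K are:

  0-simplices (5): [1], [2], [3], [4], [5]
  1-simplices (5): [1,3], [1,5], [2,3], [2,4], [4,5]

so the chain groups are C_0 ≅ Z^5, C_1 ≅ Z^5.

∂_1: C_1 → C_0 is given by ∂[p,q] = [q] − [p].
The 5×5 boundary matrix has rank 4 and Smith normal form diag(1,1,1,1).

Now H_k = ker ∂_k / im ∂_{k+1}, so:

  H_0: rank C_0 − rank ∂_1 = 5 − 4 = 1, and the invariant factors of ∂_1 are all 1, so H_0 ≅ Z.
  H_1: rank ker ∂_1 − rank ∂_2 = (5 − 4) − 0 = 1, and there is no ∂_2, so H_1 ≅ Z.

(K is a triangulation of the circle S^1.)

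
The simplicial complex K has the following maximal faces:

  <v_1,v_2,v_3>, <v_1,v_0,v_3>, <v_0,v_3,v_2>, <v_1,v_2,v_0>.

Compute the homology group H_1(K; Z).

H_1 ≅ 0.

Take the total order v_0 < v_1 < v_2 < v_3 on the vertex set. Then K (dimension 2) consists of the simplices:

  0-simplices (4): [v_0], [v_1], [v_2], [v_3]
  1-simplices (6): [v_0,v_1], [v_0,v_2], [v_0,v_3], [v_1,v_2], [v_1,v_3], [v_2,v_3]
  2-simplices (4): [v_0,v_1,v_2], [v_0,v_1,v_3], [v_0,v_2,v_3], [v_1,v_2,v_3]

giving chain groups C_0 ≅ Z^4, C_1 ≅ Z^6, C_2 ≅ Z^4.

∂_1: C_1 → C_0 is given by ∂[p,q] = [q] − [p]. For instance
  ∂[v_0,v_3] = [v_3] − [v_0].
The resulting 4×6 matrix has rank 3, and its Smith normal form has invariant factors (1,1,1).

Boundary ∂_2: C_2 → C_1 sends each 2-simplex [p,q,r] to [q,r] − [p,r] + [p,q]. For instance
  ∂[v_0,v_1,v_2] = [v_1,v_2] − [v_0,v_2] + [v_0,v_1],
  ∂[v_1,v_2,v_3] = [v_2,v_3] − [v_1,v_3] + [v_1,v_2].
The resulting 6×4 matrix has rank 3, and its Smith normal form has invariant factors (1,1,1).

Computing H_k = (kernel of ∂_k) / (image of ∂_{k+1}):

  H_1: rank ker ∂_1 − rank ∂_2 = (6 − 3) − 3 = 0, and the invariant factors of ∂_2 are all 1, so H_1 ≅ 0.

(K is a triangulation of the 2-sphere S^2.)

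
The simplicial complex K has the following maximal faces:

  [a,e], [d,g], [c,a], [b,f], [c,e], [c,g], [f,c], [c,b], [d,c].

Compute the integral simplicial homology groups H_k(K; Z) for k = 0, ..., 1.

Take the total order a < b < c < d < e < f < g on the vertex set. Then K (dimension 1) consists of the simplices:

  0-simplices (7): a, b, c, d, e, f, g
  1-simplices (9): ac, ae, bc, bf, cd, ce, cf, cg, dg

Hence C_0 ≅ Z^7, C_1 ≅ Z^9.

The boundary map ∂_1: C_1 → C_0 maps an edge to its endpoints' difference, ∂[p,q] = q − p.
The resulting 7×9 matrix has rank 6, and its Smith normal form has invariant factors (1,1,1,1,1,1).

From H_k ≅ ker(∂_k) / im(∂_{k+1}) we obtain:

  H_0: rank C_0 − rank ∂_1 = 7 − 6 = 1, and the invariant factors of ∂_1 are all 1, so H_0 = Z.
  H_1: rank ker ∂_1 − rank ∂_2 = (9 − 6) − 0 = 3, and there is no ∂_2, so H_1 = Z^3.

H_0 ≅ Z,  H_1 ≅ Z^3.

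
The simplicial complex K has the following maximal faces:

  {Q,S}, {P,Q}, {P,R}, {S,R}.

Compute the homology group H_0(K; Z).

H_0 = Z.

Order the vertices as P < Q < R < S. Listing each simplex with vertices in this order, K has dimension 1 with simplices:

  0-simplices (4): P, Q, R, S
  1-simplices (4): PQ, PR, QS, RS

Hence C_0 ≅ Z^4, C_1 ≅ Z^4.

∂_1: C_1 → C_0 sends each edge [p,q] (with p < q) to q − p.
The resulting 4×4 matrix has rank 3, and its Smith normal form has invariant factors (1,1,1).

Computing H_k = (kernel of ∂_k) / (image of ∂_{k+1}):

  H_0: rank C_0 − rank ∂_1 = 4 − 3 = 1, and the invariant factors of ∂_1 are all 1, so H_0 ≅ Z.

(K is a triangulation of the circle S^1.)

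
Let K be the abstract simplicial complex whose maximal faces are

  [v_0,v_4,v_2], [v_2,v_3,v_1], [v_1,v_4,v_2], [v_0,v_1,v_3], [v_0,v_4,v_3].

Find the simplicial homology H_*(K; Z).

H_0 = Z,  H_1 = Z,  H_2 = 0.

We work with the vertex ordering v_0 < v_1 < v_2 < v_3 < v_4. The simplices of K, each written with vertices in increasing order, are:

  0-simplices (5): [v_0], [v_1], [v_2], [v_3], [v_4]
  1-simplices (10): [v_0,v_1], [v_0,v_2], [v_0,v_3], [v_0,v_4], [v_1,v_2], [v_1,v_3], [v_1,v_4], [v_2,v_3], [v_2,v_4], [v_3,v_4]
  2-simplices (5): [v_0,v_1,v_3], [v_0,v_2,v_4], [v_0,v_3,v_4], [v_1,v_2,v_3], [v_1,v_2,v_4]

so the chain groups are C_0 ≅ Z^5, C_1 ≅ Z^10, C_2 ≅ Z^5.

The boundary map ∂_1: C_1 → C_0 sends each edge [p,q] (with p < q) to q − p.
This gives a 5×10 integer matrix of rank 4; reducing to Smith normal form yields diagonal entries (1,1,1,1).

∂_2: C_2 → C_1 sends each 2-simplex [p,q,r] to [q,r] − [p,r] + [p,q]. For instance
  ∂[v_1,v_2,v_3] = [v_2,v_3] − [v_1,v_3] + [v_1,v_2],
  ∂[v_1,v_2,v_4] = [v_2,v_4] − [v_1,v_4] + [v_1,v_2].
This gives a 10×5 integer matrix of rank 5; reducing to Smith normal form yields diagonal entries (1,1,1,1,1).

Reading off H_k = ker ∂_k / im ∂_{k+1}:

  H_0: rank C_0 − rank ∂_1 = 5 − 4 = 1, and the invariant factors of ∂_1 are all 1, so H_0 = Z.
  H_1: rank ker ∂_1 − rank ∂_2 = (10 − 4) − 5 = 1, and the invariant factors of ∂_2 are all 1, so H_1 = Z.
  H_2: rank ker ∂_2 − rank ∂_3 = (5 − 5) − 0 = 0, and there is no ∂_3, so H_2 = 0.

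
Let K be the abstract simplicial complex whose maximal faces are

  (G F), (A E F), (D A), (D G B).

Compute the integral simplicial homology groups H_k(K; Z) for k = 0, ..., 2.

H_0 = Z,  H_1 = Z,  H_2 = 0.

We work with the vertex ordering A < B < D < E < F < G. The simplices of K, each written with vertices in increasing order, are:

  0-simplices (6): A, B, D, E, F, G
  1-simplices (8): AD, AE, AF, BD, BG, DG, EF, FG
  2-simplices (2): AEF, BDG

Hence C_0 ≅ Z^6, C_1 ≅ Z^8, C_2 ≅ Z^2.

∂_1: C_1 → C_0 sends each edge [p,q] (with p < q) to q − p. For instance
  ∂BD = D − B.
The resulting 6×8 matrix has rank 5, and its Smith normal form has invariant factors (1,1,1,1,1).

∂_2: C_2 → C_1 sends each 2-simplex [p,q,r] to [q,r] − [p,r] + [p,q]. For instance
  ∂AEF = EF − AF + AE,
  ∂BDG = DG − BG + BD.
The 8×2 boundary matrix has rank 2 and Smith normal form diag(1,1).

Reading off H_k = ker ∂_k / im ∂_{k+1}:

  H_0: rank C_0 − rank ∂_1 = 6 − 5 = 1, and the invariant factors of ∂_1 are all 1, so H_0 ≅ Z.
  H_1: rank ker ∂_1 − rank ∂_2 = (8 − 5) − 2 = 1, and the invariant factors of ∂_2 are all 1, so H_1 ≅ Z.
  H_2: rank ker ∂_2 − rank ∂_3 = (2 − 2) − 0 = 0, and there is no ∂_3, so H_2 ≅ 0.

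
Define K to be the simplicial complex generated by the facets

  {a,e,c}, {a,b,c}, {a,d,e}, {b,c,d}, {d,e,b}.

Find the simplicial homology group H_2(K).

Fix the vertex order a < b < c < d < e and write every simplex with vertices in increasing order. Then dim K = 2 and the simplices of K are:

  0-simplices (5): a, b, c, d, e
  1-simplices (10): ab, ac, ad, ae, bc, bd, be, cd, ce, de
  2-simplices (5): abc, ace, ade, bcd, bde

giving chain groups C_0 ≅ Z^5, C_1 ≅ Z^10, C_2 ≅ Z^5.

The boundary map ∂_1: C_1 → C_0 is given by ∂[p,q] = [q] − [p]. For instance
  ∂be = e − b.
The resulting 5×10 matrix has rank 4, and its Smith normal form has invariant factors (1,1,1,1).

∂_2: C_2 → C_1 sends each 2-simplex [p,q,r] to [q,r] − [p,r] + [p,q]. For instance
  ∂bde = de − be + bd,
  ∂ace = ce − ae + ac.
The 10×5 boundary matrix has rank 5 and Smith normal form diag(1,1,1,1,1).

Computing H_k = (kernel of ∂_k) / (image of ∂_{k+1}):

  H_2: rank ker ∂_2 − rank ∂_3 = (5 − 5) − 0 = 0, and there is no ∂_3, so H_2 = 0.

H_2 ≅ 0.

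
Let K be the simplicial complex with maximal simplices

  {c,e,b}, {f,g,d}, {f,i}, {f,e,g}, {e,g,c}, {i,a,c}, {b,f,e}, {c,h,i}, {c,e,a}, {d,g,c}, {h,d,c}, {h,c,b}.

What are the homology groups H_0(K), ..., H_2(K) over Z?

H_0 = Z,  H_1 = Z,  H_2 = 0.

We work with the vertex ordering a < b < c < d < e < f < g < h < i. The simplices of K, each written with vertices in increasing order, are:

  0-simplices (9): a, b, c, d, e, f, g, h, i
  1-simplices (20): ac, ae, ai, bc, be, bf, bh, cd, ce, cg, ch, ci, df, dg, dh, ef, eg, fg, fi, hi
  2-simplices (11): ace, aci, bce, bch, bef, cdg, cdh, ceg, chi, dfg, efg

giving chain groups C_0 ≅ Z^9, C_1 ≅ Z^20, C_2 ≅ Z^11.

The boundary map ∂_1: C_1 → C_0 maps an edge to its endpoints' difference, ∂[p,q] = q − p. For instance
  ∂dh = h − d.
The resulting 9×20 matrix has rank 8, and its Smith normal form has invariant factors (1,1,1,1,1,1,1,1).

The boundary map ∂_2: C_2 → C_1 maps a triangle to the signed sum of its edges. For instance
  ∂aci = ci − ai + ac,
  ∂bef = ef − bf + be.
The 20×11 boundary matrix has rank 11 and Smith normal form diag(1,1,1,1,1,1,1,1,1,1,1).

Reading off H_k = ker ∂_k / im ∂_{k+1}:

  H_0: rank C_0 − rank ∂_1 = 9 − 8 = 1, and the invariant factors of ∂_1 are all 1, so H_0 = Z.
  H_1: rank ker ∂_1 − rank ∂_2 = (20 − 8) − 11 = 1, and the invariant factors of ∂_2 are all 1, so H_1 = Z.
  H_2: rank ker ∂_2 − rank ∂_3 = (11 − 11) − 0 = 0, and there is no ∂_3, so H_2 = 0.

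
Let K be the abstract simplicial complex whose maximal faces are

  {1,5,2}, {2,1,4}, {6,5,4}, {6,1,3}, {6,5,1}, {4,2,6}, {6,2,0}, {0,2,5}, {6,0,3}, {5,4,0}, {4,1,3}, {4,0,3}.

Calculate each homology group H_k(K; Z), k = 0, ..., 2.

H_0 = Z,  H_1 = Z/2,  H_2 = 0.

K has 7 vertices, 18 edges, 12 triangles.
rank ∂_0 = 0, rank ∂_1 = 6 ⇒ b_0 = 7 − 0 − 6 = 1; all invariant factors of ∂_1 are 1 so no torsion. So H_0 = Z.
rank ∂_1 = 6, rank ∂_2 = 12 ⇒ b_1 = 18 − 6 − 12 = 0; ∂_2 has invariant factor(s) [2] giving torsion. So H_1 = Z/2.
rank ∂_2 = 12, rank ∂_3 = 0 ⇒ b_2 = 12 − 12 − 0 = 0. So H_2 = 0.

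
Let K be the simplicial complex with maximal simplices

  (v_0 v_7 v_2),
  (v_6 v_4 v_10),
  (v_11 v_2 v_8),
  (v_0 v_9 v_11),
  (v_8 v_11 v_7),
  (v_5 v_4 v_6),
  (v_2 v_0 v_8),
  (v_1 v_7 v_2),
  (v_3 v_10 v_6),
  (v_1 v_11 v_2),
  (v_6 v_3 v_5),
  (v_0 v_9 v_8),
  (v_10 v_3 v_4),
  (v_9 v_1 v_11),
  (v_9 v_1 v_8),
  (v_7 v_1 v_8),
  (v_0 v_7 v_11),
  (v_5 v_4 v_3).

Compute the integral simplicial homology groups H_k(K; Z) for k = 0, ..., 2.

H_0 = Z^2,  H_1 = Z/2,  H_2 = Z.

Take the total order v_0 < v_1 < v_2 < v_3 < v_4 < v_5 < v_6 < v_7 < v_8 < v_9 < v_10 < v_11 on the vertex set. Then K (dimension 2) consists of the simplices:

  0-simplices (12): [v_0], [v_1], [v_2], [v_3], [v_4], [v_5], [v_6], [v_7], [v_8], [v_9], [v_10], [v_11]
  1-simplices (27): (27 of them)
  2-simplices (18): (18 of them)

Hence C_0 ≅ Z^12, C_1 ≅ Z^27, C_2 ≅ Z^18.

∂_1: C_1 → C_0 maps an edge to its endpoints' difference, ∂[p,q] = q − p. For instance
  ∂[v_1,v_8] = [v_8] − [v_1].
The resulting 12×27 matrix has rank 10, and its Smith normal form has invariant factors (1,1,1,1,1,1,1,1,1,1).

∂_2: C_2 → C_1 acts by ∂[p,q,r] = [q,r] − [p,r] + [p,q]. For instance
  ∂[v_1,v_7,v_8] = [v_7,v_8] − [v_1,v_8] + [v_1,v_7],
  ∂[v_4,v_5,v_6] = [v_5,v_6] − [v_4,v_6] + [v_4,v_5].
The 27×18 boundary matrix has rank 17 and Smith normal form diag(1,1,1,1,1,1,1,1,1,1,1,1,1,1,1,1,2).

Reading off H_k = ker ∂_k / im ∂_{k+1}:

  H_0: rank C_0 − rank ∂_1 = 12 − 10 = 2, and the invariant factors of ∂_1 are all 1, so H_0 ≅ Z^2.
  H_1: rank ker ∂_1 − rank ∂_2 = (27 − 10) − 17 = 0, and ∂_2 has invariant factor 2 > 1, so H_1 ≅ Z/2.
  H_2: rank ker ∂_2 − rank ∂_3 = (18 − 17) − 0 = 1, and there is no ∂_3, so H_2 ≅ Z.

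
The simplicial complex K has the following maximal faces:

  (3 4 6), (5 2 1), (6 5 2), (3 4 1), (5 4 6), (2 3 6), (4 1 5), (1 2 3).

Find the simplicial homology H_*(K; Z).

H_0 ≅ Z,  H_1 = 0,  H_2 ≅ Z.

We work with the vertex ordering 1 < 2 < 3 < 4 < 5 < 6. The simplices of K, each written with vertices in increasing order, are:

  0-simplices (6): [1], [2], [3], [4], [5], [6]
  1-simplices (12): [1,2], [1,3], [1,4], [1,5], [2,3], [2,5], [2,6], [3,4], [3,6], [4,5], [4,6], [5,6]
  2-simplices (8): [1,2,3], [1,2,5], [1,3,4], [1,4,5], [2,3,6], [2,5,6], [3,4,6], [4,5,6]

Hence C_0 ≅ Z^6, C_1 ≅ Z^12, C_2 ≅ Z^8.

Boundary ∂_1: C_1 → C_0 sends each edge [p,q] (with p < q) to q − p. For instance
  ∂[4,5] = [5] − [4].
The 6×12 boundary matrix has rank 5 and Smith normal form diag(1,1,1,1,1).

∂_2: C_2 → C_1 acts by ∂[p,q,r] = [q,r] − [p,r] + [p,q]. For instance
  ∂[1,2,5] = [2,5] − [1,5] + [1,2],
  ∂[1,4,5] = [4,5] − [1,5] + [1,4].
The 12×8 boundary matrix has rank 7 and Smith normal form diag(1,1,1,1,1,1,1).

From H_k ≅ ker(∂_k) / im(∂_{k+1}) we obtain:

  H_0: rank C_0 − rank ∂_1 = 6 − 5 = 1, and the invariant factors of ∂_1 are all 1, so H_0 ≅ Z.
  H_1: rank ker ∂_1 − rank ∂_2 = (12 − 5) − 7 = 0, and the invariant factors of ∂_2 are all 1, so H_1 ≅ 0.
  H_2: rank ker ∂_2 − rank ∂_3 = (8 − 7) − 0 = 1, and there is no ∂_3, so H_2 ≅ Z.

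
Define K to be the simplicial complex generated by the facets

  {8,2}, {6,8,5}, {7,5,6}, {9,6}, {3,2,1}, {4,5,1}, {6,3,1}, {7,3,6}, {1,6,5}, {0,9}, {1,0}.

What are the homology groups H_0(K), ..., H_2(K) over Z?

We work with the vertex ordering 0 < 1 < 2 < 3 < 4 < 5 < 6 < 7 < 8 < 9. The simplices of K, each written with vertices in increasing order, are:

  0-simplices (10): [0], [1], [2], [3], [4], [5], [6], [7], [8], [9]
  1-simplices (18): [0,1], [0,9], [1,2], [1,3], [1,4], [1,5], [1,6], [2,3], [2,8], [3,6], [3,7], [4,5], [5,6], [5,7], [5,8], [6,7], [6,8], [6,9]
  2-simplices (7): [1,2,3], [1,3,6], [1,4,5], [1,5,6], [3,6,7], [5,6,7], [5,6,8]

so the chain groups are C_0 ≅ Z^10, C_1 ≅ Z^18, C_2 ≅ Z^7.

∂_1: C_1 → C_0 maps an edge to its endpoints' difference, ∂[p,q] = q − p. For instance
  ∂[6,7] = [7] − [6].
As a 10×18 matrix over Z this has rank 9, with invariant factors (1,1,1,1,1,1,1,1,1).

∂_2: C_2 → C_1 acts by ∂[p,q,r] = [q,r] − [p,r] + [p,q]. For instance
  ∂[1,4,5] = [4,5] − [1,5] + [1,4],
  ∂[1,3,6] = [3,6] − [1,6] + [1,3].
As a 18×7 matrix over Z this has rank 7, with invariant factors (1,1,1,1,1,1,1).

Reading off H_k = ker ∂_k / im ∂_{k+1}:

  H_0: rank C_0 − rank ∂_1 = 10 − 9 = 1, and the invariant factors of ∂_1 are all 1, so H_0 = Z.
  H_1: rank ker ∂_1 − rank ∂_2 = (18 − 9) − 7 = 2, and the invariant factors of ∂_2 are all 1, so H_1 = Z^2.
  H_2: rank ker ∂_2 − rank ∂_3 = (7 − 7) − 0 = 0, and there is no ∂_3, so H_2 = 0.

H_0 ≅ Z,  H_1 ≅ Z^2,  H_2 = 0.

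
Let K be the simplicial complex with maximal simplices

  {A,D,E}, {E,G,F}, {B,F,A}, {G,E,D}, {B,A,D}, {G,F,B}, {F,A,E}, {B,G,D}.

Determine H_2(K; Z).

K has 6 vertices, 12 edges, 8 triangles.
rank ∂_2 = 7, rank ∂_3 = 0 ⇒ b_2 = 8 − 7 − 0 = 1. So H_2 ≅ Z.

H_2 = Z.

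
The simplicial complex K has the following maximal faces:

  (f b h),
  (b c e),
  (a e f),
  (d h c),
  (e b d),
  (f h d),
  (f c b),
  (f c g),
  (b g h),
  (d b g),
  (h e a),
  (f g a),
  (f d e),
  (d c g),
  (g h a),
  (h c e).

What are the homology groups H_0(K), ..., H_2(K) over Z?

Take the total order a < b < c < d < e < f < g < h on the vertex set. Then K (dimension 2) consists of the simplices:

  0-simplices (8): a, b, c, d, e, f, g, h
  1-simplices (24): ae, af, ag, ah, bc, bd, be, bf, bg, bh, cd, ce, cf, cg, ch, de, df, dg, dh, ef, eh, fg, fh, gh
  2-simplices (16): aef, aeh, afg, agh, bce, bcf, bde, bdg, bfh, bgh, cdg, cdh, ceh, cfg, def, dfh

so the chain groups are C_0 ≅ Z^8, C_1 ≅ Z^24, C_2 ≅ Z^16.

Boundary ∂_1: C_1 → C_0 is given by ∂[p,q] = [q] − [p]. For instance
  ∂bc = c − b.
As a 8×24 matrix over Z this has rank 7, with invariant factors (1,1,1,1,1,1,1).

The boundary map ∂_2: C_2 → C_1 sends each 2-simplex [p,q,r] to [q,r] − [p,r] + [p,q]. For instance
  ∂ceh = eh − ch + ce,
  ∂cdh = dh − ch + cd.
The 24×16 boundary matrix has rank 15 and Smith normal form diag(1,1,1,1,1,1,1,1,1,1,1,1,1,1,1).

Now H_k = ker ∂_k / im ∂_{k+1}, so:

  H_0: rank C_0 − rank ∂_1 = 8 − 7 = 1, and the invariant factors of ∂_1 are all 1, so H_0 ≅ Z.
  H_1: rank ker ∂_1 − rank ∂_2 = (24 − 7) − 15 = 2, and the invariant factors of ∂_2 are all 1, so H_1 ≅ Z^2.
  H_2: rank ker ∂_2 − rank ∂_3 = (16 − 15) − 0 = 1, and there is no ∂_3, so H_2 ≅ Z.

H_0 = Z,  H_1 = Z^2,  H_2 = Z.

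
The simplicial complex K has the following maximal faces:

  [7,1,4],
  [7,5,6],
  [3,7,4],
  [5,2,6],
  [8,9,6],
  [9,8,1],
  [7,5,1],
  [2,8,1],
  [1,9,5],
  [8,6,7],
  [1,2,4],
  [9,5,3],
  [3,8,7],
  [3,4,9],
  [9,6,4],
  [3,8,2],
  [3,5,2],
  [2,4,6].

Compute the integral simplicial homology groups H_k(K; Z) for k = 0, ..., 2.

H_0 = Z,  H_1 = Z^2,  H_2 = Z.

We work with the vertex ordering 1 < 2 < 3 < 4 < 5 < 6 < 7 < 8 < 9. The simplices of K, each written with vertices in increasing order, are:

  0-simplices (9): [1], [2], [3], [4], [5], [6], [7], [8], [9]
  1-simplices (27): (27 of them)
  2-simplices (18): [1,2,4], [1,2,8], [1,4,7], [1,5,7], [1,5,9], [1,8,9], [2,3,5], [2,3,8], [2,4,6], [2,5,6], [3,4,7], [3,4,9], [3,5,9], [3,7,8], [4,6,9], [5,6,7], [6,7,8], [6,8,9]

giving chain groups C_0 ≅ Z^9, C_1 ≅ Z^27, C_2 ≅ Z^18.

The boundary map ∂_1: C_1 → C_0 is given by ∂[p,q] = [q] − [p]. For instance
  ∂[3,5] = [5] − [3].
The 9×27 boundary matrix has rank 8 and Smith normal form diag(1,1,1,1,1,1,1,1).

Boundary ∂_2: C_2 → C_1 maps a triangle to the signed sum of its edges. For instance
  ∂[6,7,8] = [7,8] − [6,8] + [6,7],
  ∂[3,4,7] = [4,7] − [3,7] + [3,4].
The resulting 27×18 matrix has rank 17, and its Smith normal form has invariant factors (1,1,1,1,1,1,1,1,1,1,1,1,1,1,1,1,1).

Computing H_k = (kernel of ∂_k) / (image of ∂_{k+1}):

  H_0: rank C_0 − rank ∂_1 = 9 − 8 = 1, and the invariant factors of ∂_1 are all 1, so H_0 = Z.
  H_1: rank ker ∂_1 − rank ∂_2 = (27 − 8) − 17 = 2, and the invariant factors of ∂_2 are all 1, so H_1 = Z^2.
  H_2: rank ker ∂_2 − rank ∂_3 = (18 − 17) − 0 = 1, and there is no ∂_3, so H_2 = Z.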